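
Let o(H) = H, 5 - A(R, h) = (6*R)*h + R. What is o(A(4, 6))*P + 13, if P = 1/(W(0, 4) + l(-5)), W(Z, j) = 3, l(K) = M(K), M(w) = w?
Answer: 169/2 ≈ 84.500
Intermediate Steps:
A(R, h) = 5 - R - 6*R*h (A(R, h) = 5 - ((6*R)*h + R) = 5 - (6*R*h + R) = 5 - (R + 6*R*h) = 5 + (-R - 6*R*h) = 5 - R - 6*R*h)
l(K) = K
P = -1/2 (P = 1/(3 - 5) = 1/(-2) = -1/2 ≈ -0.50000)
o(A(4, 6))*P + 13 = (5 - 1*4 - 6*4*6)*(-1/2) + 13 = (5 - 4 - 144)*(-1/2) + 13 = -143*(-1/2) + 13 = 143/2 + 13 = 169/2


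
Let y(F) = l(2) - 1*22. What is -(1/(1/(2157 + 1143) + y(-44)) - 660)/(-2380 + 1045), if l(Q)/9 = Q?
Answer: -580976/1174711 ≈ -0.49457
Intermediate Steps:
l(Q) = 9*Q
y(F) = -4 (y(F) = 9*2 - 1*22 = 18 - 22 = -4)
-(1/(1/(2157 + 1143) + y(-44)) - 660)/(-2380 + 1045) = -(1/(1/(2157 + 1143) - 4) - 660)/(-2380 + 1045) = -(1/(1/3300 - 4) - 660)/(-1335) = -(1/(1/3300 - 4) - 660)*(-1)/1335 = -(1/(-13199/3300) - 660)*(-1)/1335 = -(-3300/13199 - 660)*(-1)/1335 = -(-8714640)*(-1)/(13199*1335) = -1*580976/1174711 = -580976/1174711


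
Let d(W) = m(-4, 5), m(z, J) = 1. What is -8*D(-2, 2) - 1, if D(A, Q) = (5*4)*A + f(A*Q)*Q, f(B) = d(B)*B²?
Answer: 63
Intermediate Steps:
d(W) = 1
f(B) = B² (f(B) = 1*B² = B²)
D(A, Q) = 20*A + A²*Q³ (D(A, Q) = (5*4)*A + (A*Q)²*Q = 20*A + (A²*Q²)*Q = 20*A + A²*Q³)
-8*D(-2, 2) - 1 = -(-16)*(20 - 2*2³) - 1 = -(-16)*(20 - 2*8) - 1 = -(-16)*(20 - 16) - 1 = -(-16)*4 - 1 = -8*(-8) - 1 = 64 - 1 = 63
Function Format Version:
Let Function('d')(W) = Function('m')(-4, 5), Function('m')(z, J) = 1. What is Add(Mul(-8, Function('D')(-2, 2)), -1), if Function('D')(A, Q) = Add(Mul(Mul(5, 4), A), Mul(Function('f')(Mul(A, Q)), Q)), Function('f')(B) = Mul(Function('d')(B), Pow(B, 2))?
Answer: 63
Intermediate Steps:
Function('d')(W) = 1
Function('f')(B) = Pow(B, 2) (Function('f')(B) = Mul(1, Pow(B, 2)) = Pow(B, 2))
Function('D')(A, Q) = Add(Mul(20, A), Mul(Pow(A, 2), Pow(Q, 3))) (Function('D')(A, Q) = Add(Mul(Mul(5, 4), A), Mul(Pow(Mul(A, Q), 2), Q)) = Add(Mul(20, A), Mul(Mul(Pow(A, 2), Pow(Q, 2)), Q)) = Add(Mul(20, A), Mul(Pow(A, 2), Pow(Q, 3))))
Add(Mul(-8, Function('D')(-2, 2)), -1) = Add(Mul(-8, Mul(-2, Add(20, Mul(-2, Pow(2, 3))))), -1) = Add(Mul(-8, Mul(-2, Add(20, Mul(-2, 8)))), -1) = Add(Mul(-8, Mul(-2, Add(20, -16))), -1) = Add(Mul(-8, Mul(-2, 4)), -1) = Add(Mul(-8, -8), -1) = Add(64, -1) = 63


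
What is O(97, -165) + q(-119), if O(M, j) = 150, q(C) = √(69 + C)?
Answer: 150 + 5*I*√2 ≈ 150.0 + 7.0711*I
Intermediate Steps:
O(97, -165) + q(-119) = 150 + √(69 - 119) = 150 + √(-50) = 150 + 5*I*√2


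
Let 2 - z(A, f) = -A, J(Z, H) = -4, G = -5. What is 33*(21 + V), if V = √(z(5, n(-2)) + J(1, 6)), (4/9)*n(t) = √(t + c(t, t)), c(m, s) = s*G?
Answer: 693 + 33*√3 ≈ 750.16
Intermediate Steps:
c(m, s) = -5*s (c(m, s) = s*(-5) = -5*s)
n(t) = 9*√(-t)/2 (n(t) = 9*√(t - 5*t)/4 = 9*√(-4*t)/4 = 9*(2*√(-t))/4 = 9*√(-t)/2)
z(A, f) = 2 + A (z(A, f) = 2 - (-1)*A = 2 + A)
V = √3 (V = √((2 + 5) - 4) = √(7 - 4) = √3 ≈ 1.7320)
33*(21 + V) = 33*(21 + √3) = 693 + 33*√3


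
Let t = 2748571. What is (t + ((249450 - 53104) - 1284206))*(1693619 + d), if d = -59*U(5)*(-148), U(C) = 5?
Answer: 2885118345369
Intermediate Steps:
d = 43660 (d = -59*5*(-148) = -295*(-148) = 43660)
(t + ((249450 - 53104) - 1284206))*(1693619 + d) = (2748571 + ((249450 - 53104) - 1284206))*(1693619 + 43660) = (2748571 + (196346 - 1284206))*1737279 = (2748571 - 1087860)*1737279 = 1660711*1737279 = 2885118345369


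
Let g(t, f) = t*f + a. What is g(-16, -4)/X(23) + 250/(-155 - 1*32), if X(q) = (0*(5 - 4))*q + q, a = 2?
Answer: 6592/4301 ≈ 1.5327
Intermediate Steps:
g(t, f) = 2 + f*t (g(t, f) = t*f + 2 = f*t + 2 = 2 + f*t)
X(q) = q (X(q) = (0*1)*q + q = 0*q + q = 0 + q = q)
g(-16, -4)/X(23) + 250/(-155 - 1*32) = (2 - 4*(-16))/23 + 250/(-155 - 1*32) = (2 + 64)*(1/23) + 250/(-155 - 32) = 66*(1/23) + 250/(-187) = 66/23 + 250*(-1/187) = 66/23 - 250/187 = 6592/4301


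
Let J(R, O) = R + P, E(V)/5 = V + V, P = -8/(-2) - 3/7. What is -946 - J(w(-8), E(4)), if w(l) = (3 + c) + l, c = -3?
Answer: -6591/7 ≈ -941.57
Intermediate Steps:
w(l) = l (w(l) = (3 - 3) + l = 0 + l = l)
P = 25/7 (P = -8*(-½) - 3*⅐ = 4 - 3/7 = 25/7 ≈ 3.5714)
E(V) = 10*V (E(V) = 5*(V + V) = 5*(2*V) = 10*V)
J(R, O) = 25/7 + R (J(R, O) = R + 25/7 = 25/7 + R)
-946 - J(w(-8), E(4)) = -946 - (25/7 - 8) = -946 - 1*(-31/7) = -946 + 31/7 = -6591/7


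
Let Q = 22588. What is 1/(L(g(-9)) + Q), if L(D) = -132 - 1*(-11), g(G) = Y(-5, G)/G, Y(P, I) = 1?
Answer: 1/22467 ≈ 4.4510e-5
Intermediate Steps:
g(G) = 1/G
L(D) = -121 (L(D) = -132 + 11 = -121)
1/(L(g(-9)) + Q) = 1/(-121 + 22588) = 1/22467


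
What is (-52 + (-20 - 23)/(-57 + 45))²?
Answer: 337561/144 ≈ 2344.2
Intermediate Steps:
(-52 + (-20 - 23)/(-57 + 45))² = (-52 - 43/(-12))² = (-52 - 43*(-1/12))² = (-52 + 43/12)² = (-581/12)² = 337561/144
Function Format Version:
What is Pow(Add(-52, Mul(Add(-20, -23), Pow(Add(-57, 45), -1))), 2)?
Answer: Rational(337561, 144) ≈ 2344.2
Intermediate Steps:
Pow(Add(-52, Mul(Add(-20, -23), Pow(Add(-57, 45), -1))), 2) = Pow(Add(-52, Mul(-43, Pow(-12, -1))), 2) = Pow(Add(-52, Mul(-43, Rational(-1, 12))), 2) = Pow(Add(-52, Rational(43, 12)), 2) = Pow(Rational(-581, 12), 2) = Rational(337561, 144)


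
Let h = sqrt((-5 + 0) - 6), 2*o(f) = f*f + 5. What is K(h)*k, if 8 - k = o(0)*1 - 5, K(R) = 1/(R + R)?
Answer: -21*I*sqrt(11)/44 ≈ -1.5829*I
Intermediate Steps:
o(f) = 5/2 + f**2/2 (o(f) = (f*f + 5)/2 = (f**2 + 5)/2 = (5 + f**2)/2 = 5/2 + f**2/2)
h = I*sqrt(11) (h = sqrt(-5 - 6) = sqrt(-11) = I*sqrt(11) ≈ 3.3166*I)
K(R) = 1/(2*R)
k = 21/2 (k = 8 - ((5/2 + (1/2)*0**2)*1 - 5) = 8 - ((5/2 + (1/2)*0)*1 - 5) = 8 - ((5/2 + 0)*1 - 5) = 8 - ((5/2)*1 - 5) = 8 - (5/2 - 5) = 8 - 1*(-5/2) = 8 + 5/2 = 21/2 ≈ 10.500)
K(h)*k = (1/(2*((I*sqrt(11)))))*(21/2) = ((-I*sqrt(11)/11)/2)*(21/2) = -I*sqrt(11)/22*(21/2) = -21*I*sqrt(11)/44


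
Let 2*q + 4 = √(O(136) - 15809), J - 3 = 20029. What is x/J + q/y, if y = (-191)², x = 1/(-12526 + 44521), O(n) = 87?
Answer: -1281811199/23381542607040 + I*√15722/72962 ≈ -5.4821e-5 + 0.0017185*I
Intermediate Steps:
J = 20032 (J = 3 + 20029 = 20032)
q = -2 + I*√15722/2 (q = -2 + √(87 - 15809)/2 = -2 + √(-15722)/2 = -2 + (I*√15722)/2 = -2 + I*√15722/2 ≈ -2.0 + 62.694*I)
x = 1/31995 ≈ 3.1255e-5
y = 36481
x/J + q/y = (1/31995)/20032 + (-2 + I*√15722/2)/36481 = (1/31995)*(1/20032) + (-2 + I*√15722/2)*(1/36481) = 1/640923840 + (-2/36481 + I*√15722/72962) = -1281811199/23381542607040 + I*√15722/72962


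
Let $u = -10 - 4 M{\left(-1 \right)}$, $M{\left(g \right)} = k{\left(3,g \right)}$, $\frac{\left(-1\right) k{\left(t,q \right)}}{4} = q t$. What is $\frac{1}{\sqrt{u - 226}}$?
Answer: $- \frac{i \sqrt{71}}{142} \approx - 0.059339 i$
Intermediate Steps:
$k{\left(t,q \right)} = - 4 q t$
$M{\left(g \right)} = - 12 g$ ($M{\left(g \right)} = \left(-4\right) g 3 = - 12 g$)
$u = -58$ ($u = -10 - 4 \left(\left(-12\right) \left(-1\right)\right) = -10 - 48 = -58$)
$\frac{1}{\sqrt{u - 226}} = \frac{1}{\sqrt{-58 - 226}} = \frac{1}{\sqrt{-284}} = \frac{1}{2 i \sqrt{71}} = - \frac{i \sqrt{71}}{142}$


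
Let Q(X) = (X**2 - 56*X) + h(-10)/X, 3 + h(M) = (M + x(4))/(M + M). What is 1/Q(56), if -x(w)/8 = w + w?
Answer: 80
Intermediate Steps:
x(w) = -16*w (x(w) = -8*(w + w) = -16*w)
h(M) = -3 + (-64 + M)/(2*M) (h(M) = -3 + (M - 16*4)/(M + M) = -3 + (M - 64)/((2*M)) = -3 + (-64 + M)*(1/(2*M)) = -3 + (-64 + M)/(2*M))
Q(X) = X**2 - 56*X + 7/(10*X) (Q(X) = (X**2 - 56*X) + (-5/2 - 32/(-10))/X = (X**2 - 56*X) + (-5/2 - 32*(-1/10))/X = (X**2 - 56*X) + (-5/2 + 16/5)/X = (X**2 - 56*X) + 7/(10*X) = X**2 - 56*X + 7/(10*X))
1/Q(56) = 1/(56**2 - 56*56 + (7/10)/56) = 1/(3136 - 3136 + (7/10)*(1/56)) = 1/(3136 - 3136 + 1/80) = 1/(1/80) = 80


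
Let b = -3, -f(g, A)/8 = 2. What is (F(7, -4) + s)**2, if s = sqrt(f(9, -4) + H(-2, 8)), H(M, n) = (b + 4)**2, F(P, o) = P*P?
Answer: (49 + I*sqrt(15))**2 ≈ 2386.0 + 379.55*I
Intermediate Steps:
f(g, A) = -16 (f(g, A) = -8*2 = -16)
F(P, o) = P**2
H(M, n) = 1 (H(M, n) = (-3 + 4)**2 = 1**2 = 1)
s = I*sqrt(15) (s = sqrt(-16 + 1) = sqrt(-15) = I*sqrt(15) ≈ 3.873*I)
(F(7, -4) + s)**2 = (7**2 + I*sqrt(15))**2 = (49 + I*sqrt(15))**2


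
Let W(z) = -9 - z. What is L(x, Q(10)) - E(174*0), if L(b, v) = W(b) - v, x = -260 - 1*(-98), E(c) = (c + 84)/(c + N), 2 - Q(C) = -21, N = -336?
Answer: 521/4 ≈ 130.25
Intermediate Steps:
Q(C) = 23 (Q(C) = 2 - 1*(-21) = 2 + 21 = 23)
E(c) = (84 + c)/(-336 + c) (E(c) = (c + 84)/(c - 336) = (84 + c)/(-336 + c))
x = -162 (x = -260 + 98 = -162)
L(b, v) = -9 - b - v (L(b, v) = (-9 - b) - v = -9 - b - v)
L(x, Q(10)) - E(174*0) = (-9 - 1*(-162) - 1*23) - (84 + 174*0)/(-336 + 174*0) = (-9 + 162 - 23) - (84 + 0)/(-336 + 0) = 130 - 84/(-336) = 130 - (-1)*84/336 = 130 - 1*(-1/4) = 130 + 1/4 = 521/4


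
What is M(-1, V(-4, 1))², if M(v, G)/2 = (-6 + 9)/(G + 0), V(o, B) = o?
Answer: 9/4 ≈ 2.2500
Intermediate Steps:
M(v, G) = 6/G (M(v, G) = 2*((-6 + 9)/(G + 0)) = 2*(3/G) = 6/G)
M(-1, V(-4, 1))² = (6/(-4))² = (6*(-¼))² = (-3/2)² = 9/4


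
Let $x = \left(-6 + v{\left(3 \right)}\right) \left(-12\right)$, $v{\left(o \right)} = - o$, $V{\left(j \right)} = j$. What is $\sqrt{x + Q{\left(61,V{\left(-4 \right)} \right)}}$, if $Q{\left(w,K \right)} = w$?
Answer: $13$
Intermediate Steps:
$x = 108$ ($x = \left(-6 - 3\right) \left(-12\right) = \left(-9\right) \left(-12\right) = 108$)
$\sqrt{x + Q{\left(61,V{\left(-4 \right)} \right)}} = \sqrt{108 + 61} = \sqrt{169} = 13$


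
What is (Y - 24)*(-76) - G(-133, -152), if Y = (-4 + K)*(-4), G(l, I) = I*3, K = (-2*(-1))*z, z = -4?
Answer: -1368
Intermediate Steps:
K = -8 (K = -2*(-1)*(-4) = 2*(-4) = -8)
G(l, I) = 3*I
Y = 48 (Y = (-4 - 8)*(-4) = -12*(-4) = 48)
(Y - 24)*(-76) - G(-133, -152) = (48 - 24)*(-76) - 3*(-152) = 24*(-76) - 1*(-456) = -1824 + 456 = -1368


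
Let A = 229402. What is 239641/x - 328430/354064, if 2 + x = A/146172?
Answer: -3100614805180297/5571374072 ≈ -5.5653e+5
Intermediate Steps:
x = -31471/73086 (x = -2 + 229402/146172 = -2 + 229402*(1/146172) = -2 + 114701/73086 = -31471/73086 ≈ -0.43060)
239641/x - 328430/354064 = 239641/(-31471/73086) - 328430/354064 = 239641*(-73086/31471) - 328430*1/354064 = -17514402126/31471 - 164215/177032 = -3100614805180297/5571374072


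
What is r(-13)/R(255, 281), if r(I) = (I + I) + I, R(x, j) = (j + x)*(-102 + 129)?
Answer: -13/4824 ≈ -0.0026949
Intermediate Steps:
R(x, j) = 27*j + 27*x (R(x, j) = (j + x)*27 = 27*j + 27*x)
r(I) = 3*I (r(I) = 2*I + I = 3*I)
r(-13)/R(255, 281) = (3*(-13))/(27*281 + 27*255) = -39/(7587 + 6885) = -39/14472 = -39*1/14472 = -13/4824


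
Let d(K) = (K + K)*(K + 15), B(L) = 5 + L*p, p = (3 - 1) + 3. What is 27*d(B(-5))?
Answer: 5400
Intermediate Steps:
p = 5 (p = 2 + 3 = 5)
B(L) = 5 + 5*L (B(L) = 5 + L*5 = 5 + 5*L)
d(K) = 2*K*(15 + K) (d(K) = (2*K)*(15 + K) = 2*K*(15 + K))
27*d(B(-5)) = 27*(2*(5 + 5*(-5))*(15 + (5 + 5*(-5)))) = 27*(2*(5 - 25)*(15 + (5 - 25))) = 27*(2*(-20)*(15 - 20)) = 27*(2*(-20)*(-5)) = 27*200 = 5400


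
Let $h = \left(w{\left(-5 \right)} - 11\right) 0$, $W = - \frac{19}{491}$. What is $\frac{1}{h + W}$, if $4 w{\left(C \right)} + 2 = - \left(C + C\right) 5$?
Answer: $- \frac{491}{19} \approx -25.842$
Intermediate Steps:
$W = - \frac{19}{491}$ ($W = \left(-19\right) \frac{1}{491} = - \frac{19}{491} \approx -0.038697$)
$w{\left(C \right)} = - \frac{1}{2} - \frac{5 C}{2}$ ($w{\left(C \right)} = - \frac{1}{2} + \frac{\left(-1\right) \left(C + C\right) 5}{4} = - \frac{1}{2} + \frac{\left(-1\right) 2 C 5}{4} = - \frac{1}{2} + \frac{\left(-1\right) 10 C}{4} = - \frac{1}{2} + \frac{\left(-10\right) C}{4} = - \frac{1}{2} - \frac{5 C}{2}$)
$h = 0$ ($h = \left(\left(- \frac{1}{2} - - \frac{25}{2}\right) - 11\right) 0 = \left(\left(- \frac{1}{2} + \frac{25}{2}\right) - 11\right) 0 = \left(12 - 11\right) 0 = 1 \cdot 0 = 0$)
$\frac{1}{h + W} = \frac{1}{0 - \frac{19}{491}} = \frac{1}{- \frac{19}{491}} = - \frac{491}{19}$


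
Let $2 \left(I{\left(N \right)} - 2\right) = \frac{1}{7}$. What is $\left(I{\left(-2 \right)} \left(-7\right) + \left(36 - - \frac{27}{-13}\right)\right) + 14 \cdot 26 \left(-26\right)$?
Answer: $- \frac{245559}{26} \approx -9444.6$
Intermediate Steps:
$I{\left(N \right)} = \frac{29}{14}$ ($I{\left(N \right)} = 2 + \frac{1}{2 \cdot 7} = 2 + \frac{1}{2} \cdot \frac{1}{7} = 2 + \frac{1}{14} = \frac{29}{14}$)
$\left(I{\left(-2 \right)} \left(-7\right) + \left(36 - - \frac{27}{-13}\right)\right) + 14 \cdot 26 \left(-26\right) = \left(\frac{29}{14} \left(-7\right) + \left(36 - - \frac{27}{-13}\right)\right) + 14 \cdot 26 \left(-26\right) = \left(- \frac{29}{2} + \left(36 - \left(-27\right) \left(- \frac{1}{13}\right)\right)\right) + 364 \left(-26\right) = \left(- \frac{29}{2} + \left(36 - \frac{27}{13}\right)\right) - 9464 = \left(- \frac{29}{2} + \frac{441}{13}\right) - 9464 = \frac{505}{26} - 9464 = - \frac{245559}{26}$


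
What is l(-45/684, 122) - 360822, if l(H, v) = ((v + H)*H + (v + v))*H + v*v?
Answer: -151865294533/438976 ≈ -3.4595e+5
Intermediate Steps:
l(H, v) = v² + H*(2*v + H*(H + v)) (l(H, v) = ((H + v)*H + 2*v)*H + v² = (H*(H + v) + 2*v)*H + v² = (2*v + H*(H + v))*H + v² = H*(2*v + H*(H + v)) + v² = v² + H*(2*v + H*(H + v)))
l(-45/684, 122) - 360822 = ((-45/684)³ + 122² + 122*(-45/684)² + 2*(-45/684)*122) - 360822 = ((-45*1/684)³ + 14884 + 122*(-45*1/684)² + 2*(-45*1/684)*122) - 360822 = ((-5/76)³ + 14884 + 122*(-5/76)² + 2*(-5/76)*122) - 360822 = (-125/438976 + 14884 + 122*(25/5776) - 305/19) - 360822 = (-125/438976 + 14884 + 1525/2888 - 305/19) - 360822 = 6526903739/438976 - 360822 = -151865294533/438976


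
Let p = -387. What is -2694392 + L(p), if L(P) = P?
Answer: -2694779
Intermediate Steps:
-2694392 + L(p) = -2694392 - 387 = -2694779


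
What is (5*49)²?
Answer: 60025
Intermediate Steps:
(5*49)² = 245² = 60025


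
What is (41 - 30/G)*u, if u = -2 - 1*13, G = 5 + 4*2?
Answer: -7545/13 ≈ -580.38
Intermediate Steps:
G = 13 (G = 5 + 8 = 13)
u = -15 (u = -2 - 13 = -15)
(41 - 30/G)*u = (41 - 30/13)*(-15) = (503/13)*(-15) = -7545/13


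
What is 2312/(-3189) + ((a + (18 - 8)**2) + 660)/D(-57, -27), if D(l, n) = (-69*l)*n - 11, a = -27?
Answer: -247876561/338678178 ≈ -0.73189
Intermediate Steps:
D(l, n) = -11 - 69*l*n (D(l, n) = -69*l*n - 11 = -11 - 69*l*n)
2312/(-3189) + ((a + (18 - 8)**2) + 660)/D(-57, -27) = 2312/(-3189) + ((-27 + (18 - 8)**2) + 660)/(-11 - 69*(-57)*(-27)) = 2312*(-1/3189) + ((-27 + 10**2) + 660)/(-11 - 106191) = -2312/3189 + ((-27 + 100) + 660)/(-106202) = -2312/3189 + (73 + 660)*(-1/106202) = -2312/3189 + 733*(-1/106202) = -2312/3189 - 733/106202 = -247876561/338678178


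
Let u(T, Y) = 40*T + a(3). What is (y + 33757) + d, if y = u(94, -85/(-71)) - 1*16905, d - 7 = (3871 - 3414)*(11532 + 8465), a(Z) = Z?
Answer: 9159251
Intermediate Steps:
d = 9138636 (d = 7 + (3871 - 3414)*(11532 + 8465) = 7 + 457*19997 = 7 + 9138629 = 9138636)
u(T, Y) = 3 + 40*T (u(T, Y) = 40*T + 3 = 3 + 40*T)
y = -13142 (y = (3 + 40*94) - 1*16905 = (3 + 3760) - 16905 = 3763 - 16905 = -13142)
(y + 33757) + d = (-13142 + 33757) + 9138636 = 20615 + 9138636 = 9159251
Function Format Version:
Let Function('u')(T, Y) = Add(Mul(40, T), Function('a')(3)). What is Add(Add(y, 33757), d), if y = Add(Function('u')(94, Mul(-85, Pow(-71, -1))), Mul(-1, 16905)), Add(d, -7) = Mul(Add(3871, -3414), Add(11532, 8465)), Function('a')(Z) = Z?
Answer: 9159251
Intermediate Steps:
d = 9138636 (d = Add(7, Mul(Add(3871, -3414), Add(11532, 8465))) = Add(7, Mul(457, 19997)) = Add(7, 9138629) = 9138636)
Function('u')(T, Y) = Add(3, Mul(40, T)) (Function('u')(T, Y) = Add(Mul(40, T), 3) = Add(3, Mul(40, T)))
y = -13142 (y = Add(Add(3, Mul(40, 94)), Mul(-1, 16905)) = Add(Add(3, 3760), -16905) = Add(3763, -16905) = -13142)
Add(Add(y, 33757), d) = Add(Add(-13142, 33757), 9138636) = Add(20615, 9138636) = 9159251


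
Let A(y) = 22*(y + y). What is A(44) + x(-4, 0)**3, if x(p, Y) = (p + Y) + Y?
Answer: 1872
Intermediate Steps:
x(p, Y) = p + 2*Y (x(p, Y) = (Y + p) + Y = p + 2*Y)
A(y) = 44*y (A(y) = 22*(2*y) = 44*y)
A(44) + x(-4, 0)**3 = 44*44 + (-4 + 2*0)**3 = 1936 + (-4 + 0)**3 = 1936 + (-4)**3 = 1936 - 64 = 1872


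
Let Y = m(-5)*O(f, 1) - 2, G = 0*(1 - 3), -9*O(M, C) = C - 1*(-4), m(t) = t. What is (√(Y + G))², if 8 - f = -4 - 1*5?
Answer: 7/9 ≈ 0.77778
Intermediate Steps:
f = 17 (f = 8 - (-4 - 1*5) = 8 - (-4 - 5) = 8 - 1*(-9) = 8 + 9 = 17)
O(M, C) = -4/9 - C/9 (O(M, C) = -(C - 1*(-4))/9 = -(C + 4)/9 = -(4 + C)/9 = -4/9 - C/9)
G = 0 (G = 0*(-2) = 0)
Y = 7/9 (Y = -5*(-4/9 - ⅑*1) - 2 = -5*(-4/9 - ⅑) - 2 = -5*(-5/9) - 2 = 25/9 - 2 = 7/9 ≈ 0.77778)
(√(Y + G))² = (√(7/9 + 0))² = (√(7/9))² = (√7/3)² = 7/9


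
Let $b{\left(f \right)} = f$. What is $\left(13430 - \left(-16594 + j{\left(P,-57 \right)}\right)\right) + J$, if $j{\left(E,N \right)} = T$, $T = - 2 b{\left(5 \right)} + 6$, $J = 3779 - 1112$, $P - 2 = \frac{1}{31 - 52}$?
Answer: $32695$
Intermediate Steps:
$P = \frac{41}{21}$ ($P = 2 + \frac{1}{31 - 52} = 2 + \frac{1}{-21} = 2 - \frac{1}{21} = \frac{41}{21} \approx 1.9524$)
$J = 2667$ ($J = 3779 - 1112 = 2667$)
$T = -4$ ($T = \left(-2\right) 5 + 6 = -10 + 6 = -4$)
$j{\left(E,N \right)} = -4$
$\left(13430 - \left(-16594 + j{\left(P,-57 \right)}\right)\right) + J = \left(13430 + \left(16594 - -4\right)\right) + 2667 = \left(13430 + \left(16594 + 4\right)\right) + 2667 = \left(13430 + 16598\right) + 2667 = 30028 + 2667 = 32695$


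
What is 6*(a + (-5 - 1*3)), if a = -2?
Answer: -60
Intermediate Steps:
6*(a + (-5 - 1*3)) = 6*(-2 + (-5 - 1*3)) = 6*(-2 + (-5 - 3)) = 6*(-2 - 8) = 6*(-10) = -60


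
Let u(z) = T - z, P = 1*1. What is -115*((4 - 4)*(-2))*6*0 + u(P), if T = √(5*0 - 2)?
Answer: -1 + I*√2 ≈ -1.0 + 1.4142*I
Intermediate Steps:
P = 1
T = I*√2 (T = √(0 - 2) = √(-2) = I*√2 ≈ 1.4142*I)
u(z) = -z + I*√2 (u(z) = I*√2 - z = -z + I*√2)
-115*((4 - 4)*(-2))*6*0 + u(P) = -115*((4 - 4)*(-2))*6*0 + (-1*1 + I*√2) = -115*(0*(-2))*6*0 + (-1 + I*√2) = -115*0*6*0 + (-1 + I*√2) = -0*0 + (-1 + I*√2) = -115*0 + (-1 + I*√2) = 0 + (-1 + I*√2) = -1 + I*√2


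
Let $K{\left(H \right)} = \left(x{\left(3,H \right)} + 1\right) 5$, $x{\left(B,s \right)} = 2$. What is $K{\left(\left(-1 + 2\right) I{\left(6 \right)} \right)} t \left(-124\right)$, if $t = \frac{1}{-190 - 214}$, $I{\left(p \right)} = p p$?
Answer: $\frac{465}{101} \approx 4.604$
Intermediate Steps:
$I{\left(p \right)} = p^{2}$
$K{\left(H \right)} = 15$ ($K{\left(H \right)} = \left(2 + 1\right) 5 = 3 \cdot 5 = 15$)
$t = - \frac{1}{404}$ ($t = \frac{1}{-404} = - \frac{1}{404} \approx -0.0024752$)
$K{\left(\left(-1 + 2\right) I{\left(6 \right)} \right)} t \left(-124\right) = 15 \left(- \frac{1}{404}\right) \left(-124\right) = \left(- \frac{15}{404}\right) \left(-124\right) = \frac{465}{101}$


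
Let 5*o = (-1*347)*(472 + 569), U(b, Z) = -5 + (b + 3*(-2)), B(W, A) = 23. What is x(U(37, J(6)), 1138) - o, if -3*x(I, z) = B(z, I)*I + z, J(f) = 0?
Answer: 1075001/15 ≈ 71667.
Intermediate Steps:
U(b, Z) = -11 + b (U(b, Z) = -5 + (b - 6) = -5 + (-6 + b) = -11 + b)
o = -361227/5 (o = ((-1*347)*(472 + 569))/5 = (-347*1041)/5 = (1/5)*(-361227) = -361227/5 ≈ -72245.)
x(I, z) = -23*I/3 - z/3 (x(I, z) = -(23*I + z)/3 = -(z + 23*I)/3 = -23*I/3 - z/3)
x(U(37, J(6)), 1138) - o = (-23*(-11 + 37)/3 - 1/3*1138) - 1*(-361227/5) = (-23/3*26 - 1138/3) + 361227/5 = (-598/3 - 1138/3) + 361227/5 = -1736/3 + 361227/5 = 1075001/15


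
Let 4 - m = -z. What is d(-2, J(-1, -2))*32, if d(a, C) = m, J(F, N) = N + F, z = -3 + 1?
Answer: 64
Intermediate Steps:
z = -2
m = 2 (m = 4 - (-1)*(-2) = 4 - 1*2 = 4 - 2 = 2)
J(F, N) = F + N
d(a, C) = 2
d(-2, J(-1, -2))*32 = 2*32 = 64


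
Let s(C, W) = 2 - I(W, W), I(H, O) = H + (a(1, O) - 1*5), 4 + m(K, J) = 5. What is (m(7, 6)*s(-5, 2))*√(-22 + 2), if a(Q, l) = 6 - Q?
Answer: 0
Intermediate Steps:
m(K, J) = 1 (m(K, J) = -4 + 5 = 1)
I(H, O) = H (I(H, O) = H + ((6 - 1*1) - 1*5) = H + ((6 - 1) - 5) = H + (5 - 5) = H + 0 = H)
s(C, W) = 2 - W
(m(7, 6)*s(-5, 2))*√(-22 + 2) = (1*(2 - 1*2))*√(-22 + 2) = (1*(2 - 2))*√(-20) = (1*0)*(2*I*√5) = 0*(2*I*√5) = 0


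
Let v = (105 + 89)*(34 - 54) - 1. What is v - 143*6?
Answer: -4739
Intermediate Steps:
v = -3881 (v = 194*(-20) - 1 = -3880 - 1 = -3881)
v - 143*6 = -3881 - 143*6 = -3881 - 858 = -4739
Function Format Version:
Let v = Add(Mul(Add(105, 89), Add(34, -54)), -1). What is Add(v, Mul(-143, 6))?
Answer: -4739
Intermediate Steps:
v = -3881 (v = Add(Mul(194, -20), -1) = Add(-3880, -1) = -3881)
Add(v, Mul(-143, 6)) = Add(-3881, Mul(-143, 6)) = Add(-3881, -858) = -4739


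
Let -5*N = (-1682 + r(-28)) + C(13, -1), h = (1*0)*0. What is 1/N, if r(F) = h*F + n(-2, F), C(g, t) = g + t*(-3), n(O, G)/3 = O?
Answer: 5/1672 ≈ 0.0029904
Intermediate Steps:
n(O, G) = 3*O
C(g, t) = g - 3*t
h = 0 (h = 0*0 = 0)
r(F) = -6 (r(F) = 0*F + 3*(-2) = 0 - 6 = -6)
N = 1672/5 (N = -((-1682 - 6) + (13 - 3*(-1)))/5 = -(-1688 + (13 + 3))/5 = -(-1688 + 16)/5 = -⅕*(-1672) = 1672/5 ≈ 334.40)
1/N = 1/(1672/5) = 5/1672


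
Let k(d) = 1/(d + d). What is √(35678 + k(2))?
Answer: 3*√15857/2 ≈ 188.89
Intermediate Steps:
k(d) = 1/(2*d)
√(35678 + k(2)) = √(35678 + (½)/2) = √(35678 + (½)*(½)) = √(35678 + ¼) = √(142713/4) = 3*√15857/2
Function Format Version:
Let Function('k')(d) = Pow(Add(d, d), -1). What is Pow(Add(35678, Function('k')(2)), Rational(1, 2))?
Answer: Mul(Rational(3, 2), Pow(15857, Rational(1, 2))) ≈ 188.89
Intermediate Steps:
Function('k')(d) = Mul(Rational(1, 2), Pow(d, -1)) (Function('k')(d) = Pow(Mul(2, d), -1) = Mul(Rational(1, 2), Pow(d, -1)))
Pow(Add(35678, Function('k')(2)), Rational(1, 2)) = Pow(Add(35678, Mul(Rational(1, 2), Pow(2, -1))), Rational(1, 2)) = Pow(Add(35678, Mul(Rational(1, 2), Rational(1, 2))), Rational(1, 2)) = Pow(Add(35678, Rational(1, 4)), Rational(1, 2)) = Pow(Rational(142713, 4), Rational(1, 2)) = Mul(Rational(3, 2), Pow(15857, Rational(1, 2)))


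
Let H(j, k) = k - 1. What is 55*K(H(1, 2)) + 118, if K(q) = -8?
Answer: -322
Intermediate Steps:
H(j, k) = -1 + k
55*K(H(1, 2)) + 118 = 55*(-8) + 118 = -440 + 118 = -322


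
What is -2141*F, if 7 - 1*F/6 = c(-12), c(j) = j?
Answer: -244074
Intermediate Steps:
F = 114 (F = 42 - 6*(-12) = 42 + 72 = 114)
-2141*F = -2141*114 = -244074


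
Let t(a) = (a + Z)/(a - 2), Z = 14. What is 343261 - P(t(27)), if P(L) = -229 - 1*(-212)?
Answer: 343278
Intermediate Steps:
t(a) = (14 + a)/(-2 + a) (t(a) = (a + 14)/(a - 2) = (14 + a)/(-2 + a))
P(L) = -17 (P(L) = -229 + 212 = -17)
343261 - P(t(27)) = 343261 - 1*(-17) = 343261 + 17 = 343278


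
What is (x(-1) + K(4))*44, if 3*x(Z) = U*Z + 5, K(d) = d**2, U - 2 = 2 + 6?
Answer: 1892/3 ≈ 630.67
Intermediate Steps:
U = 10 (U = 2 + (2 + 6) = 2 + 8 = 10)
x(Z) = 5/3 + 10*Z/3 (x(Z) = (10*Z + 5)/3 = (5 + 10*Z)/3 = 5/3 + 10*Z/3)
(x(-1) + K(4))*44 = ((5/3 + (10/3)*(-1)) + 4**2)*44 = ((5/3 - 10/3) + 16)*44 = (-5/3 + 16)*44 = (43/3)*44 = 1892/3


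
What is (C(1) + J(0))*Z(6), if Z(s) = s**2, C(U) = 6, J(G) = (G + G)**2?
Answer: 216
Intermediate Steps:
J(G) = 4*G**2 (J(G) = (2*G)**2 = 4*G**2)
(C(1) + J(0))*Z(6) = (6 + 4*0**2)*6**2 = (6 + 4*0)*36 = (6 + 0)*36 = 6*36 = 216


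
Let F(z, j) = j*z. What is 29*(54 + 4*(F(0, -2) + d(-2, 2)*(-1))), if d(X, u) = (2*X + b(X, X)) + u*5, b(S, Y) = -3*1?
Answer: 1218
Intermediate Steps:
b(S, Y) = -3
d(X, u) = -3 + 2*X + 5*u (d(X, u) = (2*X - 3) + u*5 = (-3 + 2*X) + 5*u = -3 + 2*X + 5*u)
29*(54 + 4*(F(0, -2) + d(-2, 2)*(-1))) = 29*(54 + 4*(-2*0 + (-3 + 2*(-2) + 5*2)*(-1))) = 29*(54 + 4*(0 + (-3 - 4 + 10)*(-1))) = 29*(54 + 4*(0 + 3*(-1))) = 29*(54 + 4*(0 - 3)) = 29*(54 + 4*(-3)) = 29*(54 - 12) = 29*42 = 1218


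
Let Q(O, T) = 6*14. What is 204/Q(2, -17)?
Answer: 17/7 ≈ 2.4286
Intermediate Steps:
Q(O, T) = 84
204/Q(2, -17) = 204/84 = 204*(1/84) = 17/7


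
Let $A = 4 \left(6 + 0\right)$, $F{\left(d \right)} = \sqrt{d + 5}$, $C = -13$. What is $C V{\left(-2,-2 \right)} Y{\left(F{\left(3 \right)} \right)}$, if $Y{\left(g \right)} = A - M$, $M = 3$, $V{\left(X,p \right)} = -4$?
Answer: $1092$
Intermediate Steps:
$F{\left(d \right)} = \sqrt{5 + d}$
$A = 24$ ($A = 4 \cdot 6 = 24$)
$Y{\left(g \right)} = 21$ ($Y{\left(g \right)} = 24 - 3 = 21$)
$C V{\left(-2,-2 \right)} Y{\left(F{\left(3 \right)} \right)} = \left(-13\right) \left(-4\right) 21 = 52 \cdot 21 = 1092$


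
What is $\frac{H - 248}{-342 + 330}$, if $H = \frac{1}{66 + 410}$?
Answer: $\frac{39349}{1904} \approx 20.667$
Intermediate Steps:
$H = \frac{1}{476} \approx 0.0021008$
$\frac{H - 248}{-342 + 330} = \frac{\frac{1}{476} - 248}{-342 + 330} = - \frac{118047}{476 \left(-12\right)} = \left(- \frac{118047}{476}\right) \left(- \frac{1}{12}\right) = \frac{39349}{1904}$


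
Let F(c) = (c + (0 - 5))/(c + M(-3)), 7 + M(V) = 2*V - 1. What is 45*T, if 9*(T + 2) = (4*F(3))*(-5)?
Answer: -1190/11 ≈ -108.18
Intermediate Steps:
M(V) = -8 + 2*V (M(V) = -7 + (2*V - 1) = -7 + (-1 + 2*V) = -8 + 2*V)
F(c) = (-5 + c)/(-14 + c) (F(c) = (c + (0 - 5))/(c + (-8 + 2*(-3))) = (c - 5)/(c + (-8 - 6)) = (-5 + c)/(c - 14) = (-5 + c)/(-14 + c))
T = -238/99 (T = -2 + ((4*((-5 + 3)/(-14 + 3)))*(-5))/9 = -2 + ((4*(-2/(-11)))*(-5))/9 = -2 + ((4*(-1/11*(-2)))*(-5))/9 = -2 + ((4*(2/11))*(-5))/9 = -2 + ((8/11)*(-5))/9 = -2 + (⅑)*(-40/11) = -2 - 40/99 = -238/99 ≈ -2.4040)
45*T = 45*(-238/99) = -1190/11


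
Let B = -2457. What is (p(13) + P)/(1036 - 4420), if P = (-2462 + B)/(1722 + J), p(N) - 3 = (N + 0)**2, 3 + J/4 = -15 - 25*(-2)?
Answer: -34809/695600 ≈ -0.050042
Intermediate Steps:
J = 128 (J = -12 + 4*(-15 - 25*(-2)) = -12 + 4*(-15 + 50) = -12 + 4*35 = -12 + 140 = 128)
p(N) = 3 + N**2 (p(N) = 3 + (N + 0)**2 = 3 + N**2)
P = -4919/1850 (P = (-2462 - 2457)/(1722 + 128) = -4919/1850 ≈ -2.6589)
(p(13) + P)/(1036 - 4420) = ((3 + 13**2) - 4919/1850)/(1036 - 4420) = ((3 + 169) - 4919/1850)/(-3384) = (172 - 4919/1850)*(-1/3384) = (313281/1850)*(-1/3384) = -34809/695600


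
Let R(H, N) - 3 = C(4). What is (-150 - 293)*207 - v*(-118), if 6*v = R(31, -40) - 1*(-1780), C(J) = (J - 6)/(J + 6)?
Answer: -849589/15 ≈ -56639.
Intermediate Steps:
C(J) = (-6 + J)/(6 + J)
R(H, N) = 14/5 (R(H, N) = 3 + (-6 + 4)/(6 + 4) = 3 - 2/10 = 3 + (⅒)*(-2) = 3 - ⅕ = 14/5)
v = 4457/15 (v = (14/5 - 1*(-1780))/6 = (14/5 + 1780)/6 = (⅙)*(8914/5) = 4457/15 ≈ 297.13)
(-150 - 293)*207 - v*(-118) = (-150 - 293)*207 - 4457*(-118)/15 = -443*207 - 1*(-525926/15) = -91701 + 525926/15 = -849589/15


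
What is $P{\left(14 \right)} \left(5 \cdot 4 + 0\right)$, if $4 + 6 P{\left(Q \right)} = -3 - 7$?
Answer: $- \frac{140}{3} \approx -46.667$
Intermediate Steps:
$P{\left(Q \right)} = - \frac{7}{3}$ ($P{\left(Q \right)} = - \frac{2}{3} + \frac{-3 - 7}{6} = - \frac{2}{3} + \frac{1}{6} \left(-10\right) = - \frac{2}{3} - \frac{5}{3} = - \frac{7}{3}$)
$P{\left(14 \right)} \left(5 \cdot 4 + 0\right) = - \frac{7 \left(5 \cdot 4 + 0\right)}{3} = - \frac{7 \left(20 + 0\right)}{3} = \left(- \frac{7}{3}\right) 20 = - \frac{140}{3}$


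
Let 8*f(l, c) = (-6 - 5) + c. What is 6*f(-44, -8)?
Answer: -57/4 ≈ -14.250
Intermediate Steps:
f(l, c) = -11/8 + c/8 (f(l, c) = ((-6 - 5) + c)/8 = (-11 + c)/8 = -11/8 + c/8)
6*f(-44, -8) = 6*(-11/8 + (⅛)*(-8)) = 6*(-11/8 - 1) = 6*(-19/8) = -57/4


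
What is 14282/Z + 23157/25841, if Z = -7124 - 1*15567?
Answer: 156394325/586358131 ≈ 0.26672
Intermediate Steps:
Z = -22691 (Z = -7124 - 15567 = -22691)
14282/Z + 23157/25841 = 14282/(-22691) + 23157/25841 = 14282*(-1/22691) + 23157*(1/25841) = -14282/22691 + 23157/25841 = 156394325/586358131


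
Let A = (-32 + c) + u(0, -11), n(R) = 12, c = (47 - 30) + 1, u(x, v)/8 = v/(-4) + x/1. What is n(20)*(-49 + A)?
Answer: -492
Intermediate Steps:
u(x, v) = -2*v + 8*x (u(x, v) = 8*(v/(-4) + x/1) = 8*(v*(-¼) + x*1) = 8*(-v/4 + x) = 8*(x - v/4) = -2*v + 8*x)
c = 18 (c = 17 + 1 = 18)
A = 8 (A = (-32 + 18) + (-2*(-11) + 8*0) = -14 + (22 + 0) = -14 + 22 = 8)
n(20)*(-49 + A) = 12*(-49 + 8) = 12*(-41) = -492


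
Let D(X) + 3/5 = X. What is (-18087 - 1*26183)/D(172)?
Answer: -221350/857 ≈ -258.28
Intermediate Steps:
D(X) = -3/5 + X
(-18087 - 1*26183)/D(172) = (-18087 - 1*26183)/(-3/5 + 172) = (-18087 - 26183)/(857/5) = -44270*5/857 = -221350/857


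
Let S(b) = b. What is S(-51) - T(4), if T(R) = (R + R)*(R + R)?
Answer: -115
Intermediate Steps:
T(R) = 4*R² (T(R) = (2*R)*(2*R) = 4*R²)
S(-51) - T(4) = -51 - 4*4² = -51 - 4*16 = -51 - 1*64 = -51 - 64 = -115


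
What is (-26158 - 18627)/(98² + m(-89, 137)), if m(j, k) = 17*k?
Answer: -44785/11933 ≈ -3.7530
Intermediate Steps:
(-26158 - 18627)/(98² + m(-89, 137)) = (-26158 - 18627)/(98² + 17*137) = -44785/(9604 + 2329) = -44785/11933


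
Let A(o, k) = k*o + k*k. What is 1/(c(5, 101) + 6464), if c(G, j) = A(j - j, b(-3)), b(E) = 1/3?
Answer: 9/58177 ≈ 0.00015470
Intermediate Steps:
b(E) = ⅓
A(o, k) = k² + k*o (A(o, k) = k*o + k² = k² + k*o)
c(G, j) = ⅑ (c(G, j) = (⅓ + (j - j))/3 = (⅓ + 0)/3 = (⅓)*(⅓) = ⅑)
1/(c(5, 101) + 6464) = 1/(⅑ + 6464) = 1/(58177/9) = 9/58177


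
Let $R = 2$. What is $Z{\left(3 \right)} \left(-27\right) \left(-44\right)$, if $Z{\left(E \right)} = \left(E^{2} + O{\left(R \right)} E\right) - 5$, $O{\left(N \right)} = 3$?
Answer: $15444$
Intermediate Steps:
$Z{\left(E \right)} = -5 + E^{2} + 3 E$ ($Z{\left(E \right)} = \left(E^{2} + 3 E\right) - 5 = -5 + E^{2} + 3 E$)
$Z{\left(3 \right)} \left(-27\right) \left(-44\right) = \left(-5 + 3^{2} + 3 \cdot 3\right) \left(-27\right) \left(-44\right) = \left(-5 + 9 + 9\right) \left(-27\right) \left(-44\right) = 13 \left(-27\right) \left(-44\right) = \left(-351\right) \left(-44\right) = 15444$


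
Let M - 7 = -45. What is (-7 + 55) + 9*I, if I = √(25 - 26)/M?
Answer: 48 - 9*I/38 ≈ 48.0 - 0.23684*I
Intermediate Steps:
M = -38 (M = 7 - 45 = -38)
I = -I/38 (I = √(25 - 26)/(-38) = √(-1)*(-1/38) = I*(-1/38) = -I/38 ≈ -0.026316*I)
(-7 + 55) + 9*I = (-7 + 55) + 9*(-I/38) = 48 - 9*I/38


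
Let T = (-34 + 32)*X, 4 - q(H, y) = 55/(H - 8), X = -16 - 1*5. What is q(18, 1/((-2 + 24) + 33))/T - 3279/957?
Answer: -30923/8932 ≈ -3.4620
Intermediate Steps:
X = -21 (X = -16 - 5 = -21)
q(H, y) = 4 - 55/(-8 + H) (q(H, y) = 4 - 55/(H - 8) = 4 - 55/(-8 + H))
T = 42 (T = (-34 + 32)*(-21) = -2*(-21) = 42)
q(18, 1/((-2 + 24) + 33))/T - 3279/957 = ((-87 + 4*18)/(-8 + 18))/42 - 3279/957 = ((-87 + 72)/10)*(1/42) - 3279*1/957 = ((⅒)*(-15))*(1/42) - 1093/319 = -3/2*1/42 - 1093/319 = -1/28 - 1093/319 = -30923/8932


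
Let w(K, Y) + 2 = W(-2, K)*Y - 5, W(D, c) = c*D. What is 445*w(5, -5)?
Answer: 19135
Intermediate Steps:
W(D, c) = D*c
w(K, Y) = -7 - 2*K*Y (w(K, Y) = -2 + ((-2*K)*Y - 5) = -2 + (-2*K*Y - 5) = -2 + (-5 - 2*K*Y) = -7 - 2*K*Y)
445*w(5, -5) = 445*(-7 - 2*5*(-5)) = 445*(-7 + 50) = 445*43 = 19135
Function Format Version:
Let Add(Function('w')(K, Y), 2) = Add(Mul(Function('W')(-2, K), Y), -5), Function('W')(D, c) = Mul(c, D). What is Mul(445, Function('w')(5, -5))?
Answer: 19135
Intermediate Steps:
Function('W')(D, c) = Mul(D, c)
Function('w')(K, Y) = Add(-7, Mul(-2, K, Y)) (Function('w')(K, Y) = Add(-2, Add(Mul(Mul(-2, K), Y), -5)) = Add(-2, Add(Mul(-2, K, Y), -5)) = Add(-2, Add(-5, Mul(-2, K, Y))) = Add(-7, Mul(-2, K, Y)))
Mul(445, Function('w')(5, -5)) = Mul(445, Add(-7, Mul(-2, 5, -5))) = Mul(445, Add(-7, 50)) = Mul(445, 43) = 19135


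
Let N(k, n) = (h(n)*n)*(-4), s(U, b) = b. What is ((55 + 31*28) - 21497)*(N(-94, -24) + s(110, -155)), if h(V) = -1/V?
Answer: 3106674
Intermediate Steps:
N(k, n) = 4 (N(k, n) = ((-1/n)*n)*(-4) = -1*(-4) = 4)
((55 + 31*28) - 21497)*(N(-94, -24) + s(110, -155)) = ((55 + 31*28) - 21497)*(4 - 155) = ((55 + 868) - 21497)*(-151) = (923 - 21497)*(-151) = -20574*(-151) = 3106674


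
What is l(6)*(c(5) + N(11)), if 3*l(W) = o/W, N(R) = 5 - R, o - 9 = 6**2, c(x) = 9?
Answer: 15/2 ≈ 7.5000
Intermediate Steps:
o = 45 (o = 9 + 6**2 = 9 + 36 = 45)
l(W) = 15/W (l(W) = (45/W)/3 = 15/W)
l(6)*(c(5) + N(11)) = (15/6)*(9 + (5 - 1*11)) = (15*(1/6))*(9 + (5 - 11)) = 5*(9 - 6)/2 = (5/2)*3 = 15/2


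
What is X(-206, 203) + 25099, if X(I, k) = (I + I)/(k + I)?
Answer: 75709/3 ≈ 25236.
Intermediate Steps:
X(I, k) = 2*I/(I + k) (X(I, k) = (2*I)/(I + k) = 2*I/(I + k))
X(-206, 203) + 25099 = 2*(-206)/(-206 + 203) + 25099 = 2*(-206)/(-3) + 25099 = 2*(-206)*(-1/3) + 25099 = 412/3 + 25099 = 75709/3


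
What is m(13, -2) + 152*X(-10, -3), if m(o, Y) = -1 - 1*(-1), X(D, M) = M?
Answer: -456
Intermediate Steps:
m(o, Y) = 0 (m(o, Y) = -1 + 1 = 0)
m(13, -2) + 152*X(-10, -3) = 0 + 152*(-3) = 0 - 456 = -456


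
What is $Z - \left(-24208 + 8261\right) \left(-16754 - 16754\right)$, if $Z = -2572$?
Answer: $-534354648$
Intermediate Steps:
$Z - \left(-24208 + 8261\right) \left(-16754 - 16754\right) = -2572 - \left(-24208 + 8261\right) \left(-16754 - 16754\right) = -2572 - \left(-15947\right) \left(-33508\right) = -2572 - 534352076 = -534354648$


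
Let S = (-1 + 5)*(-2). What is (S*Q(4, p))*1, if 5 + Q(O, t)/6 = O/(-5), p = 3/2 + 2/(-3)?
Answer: 1392/5 ≈ 278.40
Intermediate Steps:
p = ⅚ (p = 3*(½) + 2*(-⅓) = 3/2 - ⅔ = ⅚ ≈ 0.83333)
S = -8 (S = 4*(-2) = -8)
Q(O, t) = -30 - 6*O/5 (Q(O, t) = -30 + 6*(O/(-5)) = -30 + 6*(O*(-⅕)) = -30 + 6*(-O/5) = -30 - 6*O/5)
(S*Q(4, p))*1 = -8*(-30 - 6/5*4)*1 = -8*(-30 - 24/5)*1 = -8*(-174/5)*1 = (1392/5)*1 = 1392/5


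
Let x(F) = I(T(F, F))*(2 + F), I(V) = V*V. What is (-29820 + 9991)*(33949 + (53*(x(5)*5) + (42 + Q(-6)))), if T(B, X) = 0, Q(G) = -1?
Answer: -673987710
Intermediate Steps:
I(V) = V**2
x(F) = 0 (x(F) = 0**2*(2 + F) = 0*(2 + F) = 0)
(-29820 + 9991)*(33949 + (53*(x(5)*5) + (42 + Q(-6)))) = (-29820 + 9991)*(33949 + (53*(0*5) + (42 - 1))) = -19829*(33949 + (53*0 + 41)) = -19829*(33949 + (0 + 41)) = -19829*(33949 + 41) = -19829*33990 = -673987710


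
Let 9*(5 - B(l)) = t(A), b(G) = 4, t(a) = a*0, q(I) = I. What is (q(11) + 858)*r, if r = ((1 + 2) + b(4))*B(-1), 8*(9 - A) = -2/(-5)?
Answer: 30415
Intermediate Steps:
A = 179/20 (A = 9 - (-1)/(4*(-5)) = 9 - (-1)*(-1)/(4*5) = 9 - ⅛*⅖ = 9 - 1/20 = 179/20 ≈ 8.9500)
t(a) = 0
B(l) = 5 (B(l) = 5 - ⅑*0 = 5 + 0 = 5)
r = 35 (r = ((1 + 2) + 4)*5 = (3 + 4)*5 = 7*5 = 35)
(q(11) + 858)*r = (11 + 858)*35 = 869*35 = 30415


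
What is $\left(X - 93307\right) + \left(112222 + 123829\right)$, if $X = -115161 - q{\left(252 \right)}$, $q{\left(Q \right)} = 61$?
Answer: $27522$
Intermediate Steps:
$X = -115222$ ($X = -115161 - 61 = -115222$)
$\left(X - 93307\right) + \left(112222 + 123829\right) = \left(-115222 - 93307\right) + \left(112222 + 123829\right) = -208529 + 236051 = 27522$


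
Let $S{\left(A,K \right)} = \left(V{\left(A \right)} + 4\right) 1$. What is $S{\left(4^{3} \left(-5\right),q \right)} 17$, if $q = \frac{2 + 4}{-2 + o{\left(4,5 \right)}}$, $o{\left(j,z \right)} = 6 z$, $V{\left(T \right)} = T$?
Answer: $-5372$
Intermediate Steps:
$q = \frac{3}{14}$ ($q = \frac{2 + 4}{-2 + 6 \cdot 5} = \frac{6}{-2 + 30} = \frac{6}{28} = 6 \cdot \frac{1}{28} = \frac{3}{14} \approx 0.21429$)
$S{\left(A,K \right)} = 4 + A$ ($S{\left(A,K \right)} = \left(A + 4\right) 1 = \left(4 + A\right) 1 = 4 + A$)
$S{\left(4^{3} \left(-5\right),q \right)} 17 = \left(4 + 4^{3} \left(-5\right)\right) 17 = \left(4 + 64 \left(-5\right)\right) 17 = \left(4 - 320\right) 17 = \left(-316\right) 17 = -5372$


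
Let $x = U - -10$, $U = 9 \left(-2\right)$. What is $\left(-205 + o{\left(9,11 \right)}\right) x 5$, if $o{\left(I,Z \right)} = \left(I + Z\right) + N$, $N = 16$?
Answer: $6760$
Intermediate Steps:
$U = -18$
$o{\left(I,Z \right)} = 16 + I + Z$ ($o{\left(I,Z \right)} = \left(I + Z\right) + 16 = 16 + I + Z$)
$x = -8$ ($x = -18 - -10 = -18 + 10 = -8$)
$\left(-205 + o{\left(9,11 \right)}\right) x 5 = \left(-205 + \left(16 + 9 + 11\right)\right) \left(\left(-8\right) 5\right) = \left(-205 + 36\right) \left(-40\right) = \left(-169\right) \left(-40\right) = 6760$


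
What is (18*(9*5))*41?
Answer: 33210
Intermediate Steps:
(18*(9*5))*41 = (18*45)*41 = 810*41 = 33210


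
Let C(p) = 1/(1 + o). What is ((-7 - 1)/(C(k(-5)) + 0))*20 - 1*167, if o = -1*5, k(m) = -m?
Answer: 473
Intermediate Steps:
o = -5
C(p) = -¼ (C(p) = 1/(1 - 5) = 1/(-4) = -¼)
((-7 - 1)/(C(k(-5)) + 0))*20 - 1*167 = ((-7 - 1)/(-¼ + 0))*20 - 1*167 = -8/(-¼)*20 - 167 = -8*(-4)*20 - 167 = 32*20 - 167 = 640 - 167 = 473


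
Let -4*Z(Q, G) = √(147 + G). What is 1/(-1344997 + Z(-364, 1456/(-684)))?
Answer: -3679911792/4949470320479851 + 12*√470687/4949470320479851 ≈ -7.4349e-7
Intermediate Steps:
Z(Q, G) = -√(147 + G)/4
1/(-1344997 + Z(-364, 1456/(-684))) = 1/(-1344997 - √(147 + 1456/(-684))/4) = 1/(-1344997 - √(147 + 1456*(-1/684))/4) = 1/(-1344997 - √(147 - 364/171)/4) = 1/(-1344997 - √470687/228)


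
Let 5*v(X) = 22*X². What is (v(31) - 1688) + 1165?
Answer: 18527/5 ≈ 3705.4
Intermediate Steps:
v(X) = 22*X²/5 (v(X) = (22*X²)/5 = 22*X²/5)
(v(31) - 1688) + 1165 = ((22/5)*31² - 1688) + 1165 = ((22/5)*961 - 1688) + 1165 = (21142/5 - 1688) + 1165 = 12702/5 + 1165 = 18527/5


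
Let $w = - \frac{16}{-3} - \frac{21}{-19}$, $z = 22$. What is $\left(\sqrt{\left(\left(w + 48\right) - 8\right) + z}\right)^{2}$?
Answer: $\frac{3901}{57} \approx 68.439$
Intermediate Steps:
$w = \frac{367}{57}$ ($w = \left(-16\right) \left(- \frac{1}{3}\right) - - \frac{21}{19} = \frac{16}{3} + \frac{21}{19} = \frac{367}{57} \approx 6.4386$)
$\left(\sqrt{\left(\left(w + 48\right) - 8\right) + z}\right)^{2} = \left(\sqrt{\left(\left(\frac{367}{57} + 48\right) - 8\right) + 22}\right)^{2} = \left(\sqrt{\left(\frac{3103}{57} - 8\right) + 22}\right)^{2} = \left(\sqrt{\frac{2647}{57} + 22}\right)^{2} = \left(\sqrt{\frac{3901}{57}}\right)^{2} = \left(\frac{\sqrt{222357}}{57}\right)^{2} = \frac{3901}{57}$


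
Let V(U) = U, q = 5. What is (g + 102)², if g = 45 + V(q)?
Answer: 23104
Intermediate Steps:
g = 50 (g = 45 + 5 = 50)
(g + 102)² = (50 + 102)² = 152² = 23104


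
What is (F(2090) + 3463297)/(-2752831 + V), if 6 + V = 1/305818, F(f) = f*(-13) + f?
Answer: -1051468646506/841867105665 ≈ -1.2490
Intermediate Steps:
F(f) = -12*f (F(f) = -13*f + f = -12*f)
V = -1834907/305818 (V = -6 + 1/305818 = -1834907/305818 ≈ -6.0000)
(F(2090) + 3463297)/(-2752831 + V) = (-12*2090 + 3463297)/(-2752831 - 1834907/305818) = (-25080 + 3463297)/(-841867105665/305818) = 3438217*(-305818/841867105665) = -1051468646506/841867105665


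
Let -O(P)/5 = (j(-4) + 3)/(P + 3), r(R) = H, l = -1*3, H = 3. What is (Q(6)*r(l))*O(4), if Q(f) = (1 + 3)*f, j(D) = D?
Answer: 360/7 ≈ 51.429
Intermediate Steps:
l = -3
r(R) = 3
O(P) = 5/(3 + P) (O(P) = -5*(-4 + 3)/(P + 3) = -(-5)/(3 + P) = 5/(3 + P))
Q(f) = 4*f
(Q(6)*r(l))*O(4) = ((4*6)*3)*(5/(3 + 4)) = (24*3)*(5/7) = 72*(5*(⅐)) = 72*(5/7) = 360/7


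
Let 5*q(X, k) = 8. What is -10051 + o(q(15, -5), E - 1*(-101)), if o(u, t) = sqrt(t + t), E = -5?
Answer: -10051 + 8*sqrt(3) ≈ -10037.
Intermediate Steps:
q(X, k) = 8/5 (q(X, k) = (1/5)*8 = 8/5)
o(u, t) = sqrt(2)*sqrt(t) (o(u, t) = sqrt(2*t) = sqrt(2)*sqrt(t))
-10051 + o(q(15, -5), E - 1*(-101)) = -10051 + sqrt(2)*sqrt(-5 - 1*(-101)) = -10051 + sqrt(2)*sqrt(-5 + 101) = -10051 + sqrt(2)*sqrt(96) = -10051 + sqrt(2)*(4*sqrt(6)) = -10051 + 8*sqrt(3)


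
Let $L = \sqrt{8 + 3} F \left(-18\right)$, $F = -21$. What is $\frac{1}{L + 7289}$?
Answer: $\frac{7289}{51557797} - \frac{378 \sqrt{11}}{51557797} \approx 0.00011706$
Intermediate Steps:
$L = 378 \sqrt{11}$ ($L = \sqrt{8 + 3} \left(-21\right) \left(-18\right) = \sqrt{11} \left(-21\right) \left(-18\right) = - 21 \sqrt{11} \left(-18\right) = 378 \sqrt{11} \approx 1253.7$)
$\frac{1}{L + 7289} = \frac{1}{378 \sqrt{11} + 7289} = \frac{1}{7289 + 378 \sqrt{11}}$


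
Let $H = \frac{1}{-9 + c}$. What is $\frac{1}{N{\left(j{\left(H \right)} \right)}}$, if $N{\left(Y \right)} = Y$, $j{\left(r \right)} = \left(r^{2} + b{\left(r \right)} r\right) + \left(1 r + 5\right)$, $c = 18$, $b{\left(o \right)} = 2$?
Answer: $\frac{81}{433} \approx 0.18707$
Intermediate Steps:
$H = \frac{1}{9}$ ($H = \frac{1}{-9 + 18} = \frac{1}{9} \approx 0.11111$)
$j{\left(r \right)} = 5 + r^{2} + 3 r$ ($j{\left(r \right)} = \left(r^{2} + 2 r\right) + \left(1 r + 5\right) = \left(r^{2} + 2 r\right) + \left(r + 5\right) = \left(r^{2} + 2 r\right) + \left(5 + r\right) = 5 + r^{2} + 3 r$)
$\frac{1}{N{\left(j{\left(H \right)} \right)}} = \frac{1}{5 + \left(\frac{1}{9}\right)^{2} + 3 \cdot \frac{1}{9}} = \frac{1}{5 + \frac{1}{81} + \frac{1}{3}} = \frac{1}{\frac{433}{81}} = \frac{81}{433}$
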